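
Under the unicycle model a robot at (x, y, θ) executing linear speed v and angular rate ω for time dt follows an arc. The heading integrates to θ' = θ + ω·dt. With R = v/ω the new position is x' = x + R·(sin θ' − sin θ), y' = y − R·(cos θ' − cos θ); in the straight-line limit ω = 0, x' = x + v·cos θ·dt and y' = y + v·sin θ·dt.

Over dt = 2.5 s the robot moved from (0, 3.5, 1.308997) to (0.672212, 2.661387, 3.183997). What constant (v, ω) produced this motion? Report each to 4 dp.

Δθ = 3.183997 − 1.308997 = 1.875000
ω = Δθ/dt = 1.875000/2.5 = 0.7500
R = −Δy/(cos θ' − cos θ) = -0.6667
v = R·ω = -0.6667·0.7500 = -0.5000

v = -0.5000, ω = 0.7500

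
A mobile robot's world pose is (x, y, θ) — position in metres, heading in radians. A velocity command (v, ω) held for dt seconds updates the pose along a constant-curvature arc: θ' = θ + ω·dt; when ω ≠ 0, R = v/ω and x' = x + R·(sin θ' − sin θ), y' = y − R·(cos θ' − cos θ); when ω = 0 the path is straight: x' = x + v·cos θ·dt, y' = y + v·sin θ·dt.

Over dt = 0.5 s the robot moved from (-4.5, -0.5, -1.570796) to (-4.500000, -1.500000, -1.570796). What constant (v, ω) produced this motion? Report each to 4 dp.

Δθ = -1.570796 − -1.570796 = 0.000000
ω = Δθ/dt = 0.000000/0.5 = 0.0000
ω = 0 → v = (Δx·cos θ + Δy·sin θ)/dt = 2.0000

v = 2.0000, ω = 0.0000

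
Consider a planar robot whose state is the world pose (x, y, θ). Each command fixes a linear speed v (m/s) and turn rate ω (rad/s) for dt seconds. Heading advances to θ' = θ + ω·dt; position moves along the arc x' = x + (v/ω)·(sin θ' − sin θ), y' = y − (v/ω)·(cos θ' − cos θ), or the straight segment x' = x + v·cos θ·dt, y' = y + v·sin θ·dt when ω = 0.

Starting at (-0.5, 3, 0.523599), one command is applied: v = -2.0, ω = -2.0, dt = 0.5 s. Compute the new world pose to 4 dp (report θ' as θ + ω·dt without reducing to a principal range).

(-1.4586, 2.9774, -0.4764)

θ' = 0.5236 + -2.0·0.5 = -0.4764
R = v/ω = -2.0/-2.0 = 1.0000
x' = -0.5 + 1.0000·(sin -0.4764 − sin 0.5236) = -1.4586
y' = 3 − 1.0000·(cos -0.4764 − cos 0.5236) = 2.9774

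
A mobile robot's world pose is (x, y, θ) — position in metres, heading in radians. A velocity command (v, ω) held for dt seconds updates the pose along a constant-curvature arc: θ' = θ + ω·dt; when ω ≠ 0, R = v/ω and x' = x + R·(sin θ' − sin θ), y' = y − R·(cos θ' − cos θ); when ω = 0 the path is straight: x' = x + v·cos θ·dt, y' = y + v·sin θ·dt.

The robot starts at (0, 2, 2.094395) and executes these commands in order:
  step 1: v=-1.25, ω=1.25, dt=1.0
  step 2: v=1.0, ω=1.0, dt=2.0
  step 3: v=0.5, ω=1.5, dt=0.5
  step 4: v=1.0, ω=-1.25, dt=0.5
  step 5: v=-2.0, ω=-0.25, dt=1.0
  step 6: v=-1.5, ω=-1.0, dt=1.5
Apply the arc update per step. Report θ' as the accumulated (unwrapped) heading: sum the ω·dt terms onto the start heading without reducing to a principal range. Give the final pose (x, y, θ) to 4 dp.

step 1: θ'=3.3444 (R=-1.0000) → pose (1.0674, 1.5205, 3.3444)
step 2: θ'=5.3444 (R=1.0000) → pose (0.4620, -0.0498, 5.3444)
step 3: θ'=6.0944 (R=0.3333) → pose (0.6684, -0.1803, 6.0944)
step 4: θ'=5.4694 (R=-0.8000) → pose (1.0998, -0.4167, 5.4694)
step 5: θ'=5.2194 (R=8.0000) → pose (-0.0787, 1.1928, 5.2194)
step 6: θ'=3.7194 (R=1.5000) → pose (0.4134, 3.1777, 3.7194)

(0.4134, 3.1777, 3.7194)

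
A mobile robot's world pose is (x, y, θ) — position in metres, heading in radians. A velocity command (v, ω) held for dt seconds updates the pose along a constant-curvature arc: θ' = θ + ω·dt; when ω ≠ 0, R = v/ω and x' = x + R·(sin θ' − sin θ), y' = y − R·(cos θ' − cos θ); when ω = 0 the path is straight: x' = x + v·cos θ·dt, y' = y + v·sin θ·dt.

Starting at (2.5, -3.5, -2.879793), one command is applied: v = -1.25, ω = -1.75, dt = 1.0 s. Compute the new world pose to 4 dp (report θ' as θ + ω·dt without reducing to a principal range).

θ' = -2.8798 + -1.75·1.0 = -4.6298
R = v/ω = -1.25/-1.75 = 0.7143
x' = 2.5 + 0.7143·(sin -4.6298 − sin -2.8798) = 3.3967
y' = -3.5 − 0.7143·(cos -4.6298 − cos -2.8798) = -4.1310

(3.3967, -4.1310, -4.6298)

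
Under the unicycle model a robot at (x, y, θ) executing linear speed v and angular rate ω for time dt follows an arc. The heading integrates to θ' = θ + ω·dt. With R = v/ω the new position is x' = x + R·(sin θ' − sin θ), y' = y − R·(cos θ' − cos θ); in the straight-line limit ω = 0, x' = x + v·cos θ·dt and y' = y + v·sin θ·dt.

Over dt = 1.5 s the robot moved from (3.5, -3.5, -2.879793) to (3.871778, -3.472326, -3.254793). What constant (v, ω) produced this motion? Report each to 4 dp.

v = -0.2500, ω = -0.2500

Δθ = -3.254793 − -2.879793 = -0.375000
ω = Δθ/dt = -0.375000/1.5 = -0.2500
R = Δx/(sin θ' − sin θ) = 1.0000
v = R·ω = 1.0000·-0.2500 = -0.2500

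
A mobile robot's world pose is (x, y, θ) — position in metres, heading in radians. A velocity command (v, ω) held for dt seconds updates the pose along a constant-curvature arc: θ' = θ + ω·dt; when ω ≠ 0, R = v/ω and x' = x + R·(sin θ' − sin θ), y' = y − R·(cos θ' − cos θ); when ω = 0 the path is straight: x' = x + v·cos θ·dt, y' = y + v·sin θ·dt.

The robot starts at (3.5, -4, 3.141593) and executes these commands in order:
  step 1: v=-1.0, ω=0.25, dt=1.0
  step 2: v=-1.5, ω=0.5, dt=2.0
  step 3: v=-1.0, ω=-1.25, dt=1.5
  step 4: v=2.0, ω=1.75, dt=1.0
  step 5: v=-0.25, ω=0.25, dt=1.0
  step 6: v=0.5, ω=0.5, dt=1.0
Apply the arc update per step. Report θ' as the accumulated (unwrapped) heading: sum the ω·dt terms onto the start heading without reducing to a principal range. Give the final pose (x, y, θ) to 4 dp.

(6.2272, -2.2099, 5.0166)

step 1: θ'=3.3916 (R=-4.0000) → pose (4.4896, -3.8756, 3.3916)
step 2: θ'=4.3916 (R=-3.0000) → pose (6.5944, -1.9149, 4.3916)
step 3: θ'=2.5166 (R=0.8000) → pose (7.8216, -1.5184, 2.5166)
step 4: θ'=4.2666 (R=1.1429) → pose (6.1218, -1.9524, 4.2666)
step 5: θ'=4.5166 (R=-1.0000) → pose (6.2004, -1.7158, 4.5166)
step 6: θ'=5.0166 (R=1.0000) → pose (6.2272, -2.2099, 5.0166)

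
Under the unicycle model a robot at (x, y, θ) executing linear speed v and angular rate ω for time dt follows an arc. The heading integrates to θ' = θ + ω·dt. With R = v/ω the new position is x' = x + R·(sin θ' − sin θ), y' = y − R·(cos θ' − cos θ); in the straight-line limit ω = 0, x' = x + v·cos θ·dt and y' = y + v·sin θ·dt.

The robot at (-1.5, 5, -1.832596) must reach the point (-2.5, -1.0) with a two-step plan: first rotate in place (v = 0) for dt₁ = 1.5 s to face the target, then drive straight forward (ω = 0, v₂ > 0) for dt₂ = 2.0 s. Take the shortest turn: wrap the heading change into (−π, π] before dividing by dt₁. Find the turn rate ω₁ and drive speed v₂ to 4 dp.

heading to target = atan2(-1−5, -2.5−-1.5) = -1.7359
Δθ = wrap(-1.7359 − -1.8326) = 0.0967; ω₁ = Δθ/dt₁ = 0.0644
distance = √((-2.5−-1.5)² + (-1−5)²) = 6.0828; v₂ = distance/dt₂ = 3.0414

ω₁ = 0.0644, v₂ = 3.0414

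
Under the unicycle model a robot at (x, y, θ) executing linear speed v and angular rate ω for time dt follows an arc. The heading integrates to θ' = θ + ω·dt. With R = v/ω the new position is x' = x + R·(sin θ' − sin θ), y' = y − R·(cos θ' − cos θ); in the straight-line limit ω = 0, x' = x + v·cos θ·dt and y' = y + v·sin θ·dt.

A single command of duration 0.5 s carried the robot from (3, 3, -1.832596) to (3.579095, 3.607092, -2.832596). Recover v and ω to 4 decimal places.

v = -1.7500, ω = -2.0000

Δθ = -2.832596 − -1.832596 = -1.000000
ω = Δθ/dt = -1.000000/0.5 = -2.0000
R = −Δy/(cos θ' − cos θ) = 0.8750
v = R·ω = 0.8750·-2.0000 = -1.7500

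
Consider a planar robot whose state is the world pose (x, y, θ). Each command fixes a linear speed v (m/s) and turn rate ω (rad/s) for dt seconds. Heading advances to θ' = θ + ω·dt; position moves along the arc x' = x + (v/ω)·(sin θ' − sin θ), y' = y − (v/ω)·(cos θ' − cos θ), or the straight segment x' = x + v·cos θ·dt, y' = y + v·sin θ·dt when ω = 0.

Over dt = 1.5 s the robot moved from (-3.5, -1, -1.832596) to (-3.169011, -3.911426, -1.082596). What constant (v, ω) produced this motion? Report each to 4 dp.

Δθ = -1.082596 − -1.832596 = 0.750000
ω = Δθ/dt = 0.750000/1.5 = 0.5000
R = −Δy/(cos θ' − cos θ) = 4.0000
v = R·ω = 4.0000·0.5000 = 2.0000

v = 2.0000, ω = 0.5000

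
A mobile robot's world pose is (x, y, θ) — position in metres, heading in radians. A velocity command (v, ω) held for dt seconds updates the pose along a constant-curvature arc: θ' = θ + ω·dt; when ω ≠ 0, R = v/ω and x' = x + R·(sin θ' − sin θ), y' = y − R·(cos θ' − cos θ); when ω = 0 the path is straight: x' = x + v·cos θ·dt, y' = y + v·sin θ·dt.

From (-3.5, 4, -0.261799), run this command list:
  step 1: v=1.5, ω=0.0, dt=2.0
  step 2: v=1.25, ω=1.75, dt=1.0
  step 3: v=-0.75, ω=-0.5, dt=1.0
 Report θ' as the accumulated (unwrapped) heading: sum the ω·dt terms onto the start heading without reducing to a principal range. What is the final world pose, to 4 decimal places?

(0.0522, 3.1530, 0.9882)

step 1: θ'=-0.2618 (straight) → pose (-0.6022, 3.2235, -0.2618)
step 2: θ'=1.4882 (R=0.7143) → pose (0.2945, 3.8546, 1.4882)
step 3: θ'=0.9882 (R=1.5000) → pose (0.0522, 3.1530, 0.9882)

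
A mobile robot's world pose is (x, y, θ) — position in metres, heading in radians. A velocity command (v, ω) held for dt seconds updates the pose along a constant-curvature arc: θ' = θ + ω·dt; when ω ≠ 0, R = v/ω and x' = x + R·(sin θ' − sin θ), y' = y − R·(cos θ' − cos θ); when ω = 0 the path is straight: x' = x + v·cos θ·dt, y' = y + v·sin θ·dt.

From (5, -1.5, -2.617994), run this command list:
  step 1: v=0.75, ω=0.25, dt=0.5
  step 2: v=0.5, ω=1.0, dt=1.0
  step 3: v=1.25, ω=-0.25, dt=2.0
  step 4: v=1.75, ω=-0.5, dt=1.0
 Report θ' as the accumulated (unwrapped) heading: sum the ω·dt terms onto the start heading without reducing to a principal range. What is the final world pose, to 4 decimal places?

step 1: θ'=-2.4930 (R=3.0000) → pose (4.6878, -1.7073, -2.4930)
step 2: θ'=-1.4930 (R=0.5000) → pose (4.4913, -2.1446, -1.4930)
step 3: θ'=-1.9930 (R=-5.0000) → pose (4.0674, -4.5821, -1.9930)
step 4: θ'=-2.4930 (R=-3.5000) → pose (2.9890, -5.9371, -2.4930)

(2.9890, -5.9371, -2.4930)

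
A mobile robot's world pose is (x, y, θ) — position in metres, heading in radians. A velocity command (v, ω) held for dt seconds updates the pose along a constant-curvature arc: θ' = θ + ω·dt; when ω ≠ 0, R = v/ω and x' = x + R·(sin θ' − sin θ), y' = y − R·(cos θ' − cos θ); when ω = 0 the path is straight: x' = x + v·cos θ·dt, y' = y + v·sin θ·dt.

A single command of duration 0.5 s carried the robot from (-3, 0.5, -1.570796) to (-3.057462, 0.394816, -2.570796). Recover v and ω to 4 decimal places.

v = 0.2500, ω = -2.0000

Δθ = -2.570796 − -1.570796 = -1.000000
ω = Δθ/dt = -1.000000/0.5 = -2.0000
R = −Δy/(cos θ' − cos θ) = -0.1250
v = R·ω = -0.1250·-2.0000 = 0.2500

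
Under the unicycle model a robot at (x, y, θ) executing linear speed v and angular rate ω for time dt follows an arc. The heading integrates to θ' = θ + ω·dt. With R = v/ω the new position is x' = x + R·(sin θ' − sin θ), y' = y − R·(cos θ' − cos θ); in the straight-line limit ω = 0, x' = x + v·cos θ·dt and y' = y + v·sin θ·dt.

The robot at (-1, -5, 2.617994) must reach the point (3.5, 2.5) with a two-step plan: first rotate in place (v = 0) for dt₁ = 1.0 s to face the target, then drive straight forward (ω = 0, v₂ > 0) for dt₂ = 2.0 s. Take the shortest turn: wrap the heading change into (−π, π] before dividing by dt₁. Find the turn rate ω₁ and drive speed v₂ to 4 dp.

ω₁ = -1.5876, v₂ = 4.3732

heading to target = atan2(2.5−-5, 3.5−-1) = 1.0304
Δθ = wrap(1.0304 − 2.6180) = -1.5876; ω₁ = Δθ/dt₁ = -1.5876
distance = √((3.5−-1)² + (2.5−-5)²) = 8.7464; v₂ = distance/dt₂ = 4.3732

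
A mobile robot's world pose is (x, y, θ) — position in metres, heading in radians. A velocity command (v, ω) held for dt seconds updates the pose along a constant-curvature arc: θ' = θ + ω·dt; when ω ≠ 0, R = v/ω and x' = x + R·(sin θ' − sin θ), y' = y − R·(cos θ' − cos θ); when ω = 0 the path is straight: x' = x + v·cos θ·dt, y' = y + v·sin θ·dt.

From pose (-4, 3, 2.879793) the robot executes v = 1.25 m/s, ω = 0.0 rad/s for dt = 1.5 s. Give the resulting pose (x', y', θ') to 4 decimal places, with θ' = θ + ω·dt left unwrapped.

θ' = 2.8798 + 0.0·1.5 = 2.8798
ω = 0 → straight: x' = -4 + 1.25·cos(2.8798)·1.5 = -5.8111
y' = 3 + 1.25·sin(2.8798)·1.5 = 3.4853

(-5.8111, 3.4853, 2.8798)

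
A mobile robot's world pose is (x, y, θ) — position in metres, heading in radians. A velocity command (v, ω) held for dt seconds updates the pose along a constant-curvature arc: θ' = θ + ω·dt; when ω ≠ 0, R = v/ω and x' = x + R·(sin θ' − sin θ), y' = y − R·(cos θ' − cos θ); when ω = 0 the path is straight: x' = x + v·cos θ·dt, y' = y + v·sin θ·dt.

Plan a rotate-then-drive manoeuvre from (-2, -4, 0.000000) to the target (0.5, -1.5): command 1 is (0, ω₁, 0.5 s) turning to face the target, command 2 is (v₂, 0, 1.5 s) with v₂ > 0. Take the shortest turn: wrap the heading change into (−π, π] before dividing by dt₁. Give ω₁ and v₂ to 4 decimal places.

heading to target = atan2(-1.5−-4, 0.5−-2) = 0.7854
Δθ = wrap(0.7854 − 0.0000) = 0.7854; ω₁ = Δθ/dt₁ = 1.5708
distance = √((0.5−-2)² + (-1.5−-4)²) = 3.5355; v₂ = distance/dt₂ = 2.3570

ω₁ = 1.5708, v₂ = 2.3570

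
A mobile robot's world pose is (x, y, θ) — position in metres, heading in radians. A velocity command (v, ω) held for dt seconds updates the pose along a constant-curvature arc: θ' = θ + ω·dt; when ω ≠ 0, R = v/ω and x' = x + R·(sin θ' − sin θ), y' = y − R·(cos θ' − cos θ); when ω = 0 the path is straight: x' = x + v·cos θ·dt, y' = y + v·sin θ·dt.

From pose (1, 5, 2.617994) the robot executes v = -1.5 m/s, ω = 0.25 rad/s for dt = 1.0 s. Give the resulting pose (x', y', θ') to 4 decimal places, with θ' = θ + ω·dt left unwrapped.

(2.3788, 4.4193, 2.8680)

θ' = 2.6180 + 0.25·1.0 = 2.8680
R = v/ω = -1.5/0.25 = -6.0000
x' = 1 + -6.0000·(sin 2.8680 − sin 2.6180) = 2.3788
y' = 5 − -6.0000·(cos 2.8680 − cos 2.6180) = 4.4193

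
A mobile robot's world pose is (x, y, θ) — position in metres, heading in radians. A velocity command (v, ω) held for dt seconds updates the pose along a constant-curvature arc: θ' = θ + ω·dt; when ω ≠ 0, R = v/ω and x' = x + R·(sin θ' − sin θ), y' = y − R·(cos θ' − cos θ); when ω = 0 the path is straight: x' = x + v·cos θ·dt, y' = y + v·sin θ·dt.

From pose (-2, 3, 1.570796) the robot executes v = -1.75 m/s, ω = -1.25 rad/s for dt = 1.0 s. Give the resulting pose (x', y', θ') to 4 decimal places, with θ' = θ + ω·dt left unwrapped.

(-2.9585, 1.6714, 0.3208)

θ' = 1.5708 + -1.25·1.0 = 0.3208
R = v/ω = -1.75/-1.25 = 1.4000
x' = -2 + 1.4000·(sin 0.3208 − sin 1.5708) = -2.9585
y' = 3 − 1.4000·(cos 0.3208 − cos 1.5708) = 1.6714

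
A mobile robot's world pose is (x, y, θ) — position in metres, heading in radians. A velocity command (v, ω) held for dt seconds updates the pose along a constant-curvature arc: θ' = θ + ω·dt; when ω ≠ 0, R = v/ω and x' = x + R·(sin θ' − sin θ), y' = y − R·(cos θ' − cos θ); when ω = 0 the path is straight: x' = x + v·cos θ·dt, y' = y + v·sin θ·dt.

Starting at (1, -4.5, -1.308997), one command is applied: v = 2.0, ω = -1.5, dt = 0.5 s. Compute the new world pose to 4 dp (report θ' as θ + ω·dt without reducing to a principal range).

θ' = -1.3090 + -1.5·0.5 = -2.0590
R = v/ω = 2.0/-1.5 = -1.3333
x' = 1 + -1.3333·(sin -2.0590 − sin -1.3090) = 0.8897
y' = -4.5 − -1.3333·(cos -2.0590 − cos -1.3090) = -5.4705

(0.8897, -5.4705, -2.0590)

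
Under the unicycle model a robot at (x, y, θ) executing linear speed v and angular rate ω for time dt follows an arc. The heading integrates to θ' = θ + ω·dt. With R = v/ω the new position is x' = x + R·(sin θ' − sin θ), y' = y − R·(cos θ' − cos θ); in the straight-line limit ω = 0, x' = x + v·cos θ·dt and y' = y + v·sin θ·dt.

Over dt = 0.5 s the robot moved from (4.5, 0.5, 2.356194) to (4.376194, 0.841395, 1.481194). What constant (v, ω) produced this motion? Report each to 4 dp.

Δθ = 1.481194 − 2.356194 = -0.875000
ω = Δθ/dt = -0.875000/0.5 = -1.7500
R = −Δy/(cos θ' − cos θ) = -0.4286
v = R·ω = -0.4286·-1.7500 = 0.7500

v = 0.7500, ω = -1.7500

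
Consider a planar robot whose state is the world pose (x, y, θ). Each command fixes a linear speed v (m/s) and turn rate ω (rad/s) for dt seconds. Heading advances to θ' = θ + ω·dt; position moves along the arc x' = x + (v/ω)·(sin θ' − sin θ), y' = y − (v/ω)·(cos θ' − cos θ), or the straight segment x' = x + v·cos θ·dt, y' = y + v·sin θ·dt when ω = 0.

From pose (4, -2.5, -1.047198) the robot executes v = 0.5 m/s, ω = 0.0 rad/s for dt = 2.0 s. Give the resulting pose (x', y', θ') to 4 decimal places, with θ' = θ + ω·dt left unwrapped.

(4.5000, -3.3660, -1.0472)

θ' = -1.0472 + 0.0·2.0 = -1.0472
ω = 0 → straight: x' = 4 + 0.5·cos(-1.0472)·2.0 = 4.5000
y' = -2.5 + 0.5·sin(-1.0472)·2.0 = -3.3660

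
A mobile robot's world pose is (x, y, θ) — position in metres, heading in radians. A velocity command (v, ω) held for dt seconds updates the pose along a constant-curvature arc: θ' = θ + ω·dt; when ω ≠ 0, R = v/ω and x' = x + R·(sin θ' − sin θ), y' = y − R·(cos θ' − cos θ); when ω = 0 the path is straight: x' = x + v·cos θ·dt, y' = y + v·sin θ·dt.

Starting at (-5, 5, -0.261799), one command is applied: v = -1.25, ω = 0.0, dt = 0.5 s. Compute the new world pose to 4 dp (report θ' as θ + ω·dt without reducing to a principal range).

(-5.6037, 5.1618, -0.2618)

θ' = -0.2618 + 0.0·0.5 = -0.2618
ω = 0 → straight: x' = -5 + -1.25·cos(-0.2618)·0.5 = -5.6037
y' = 5 + -1.25·sin(-0.2618)·0.5 = 5.1618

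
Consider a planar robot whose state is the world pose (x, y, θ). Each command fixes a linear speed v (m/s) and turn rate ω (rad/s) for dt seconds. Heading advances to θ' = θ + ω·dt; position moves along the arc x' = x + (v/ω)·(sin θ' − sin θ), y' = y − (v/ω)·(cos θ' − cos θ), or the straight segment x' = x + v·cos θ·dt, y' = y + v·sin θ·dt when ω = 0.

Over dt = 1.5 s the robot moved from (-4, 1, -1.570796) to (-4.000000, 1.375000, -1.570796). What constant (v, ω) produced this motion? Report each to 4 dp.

Δθ = -1.570796 − -1.570796 = 0.000000
ω = Δθ/dt = 0.000000/1.5 = 0.0000
ω = 0 → v = (Δx·cos θ + Δy·sin θ)/dt = -0.2500

v = -0.2500, ω = 0.0000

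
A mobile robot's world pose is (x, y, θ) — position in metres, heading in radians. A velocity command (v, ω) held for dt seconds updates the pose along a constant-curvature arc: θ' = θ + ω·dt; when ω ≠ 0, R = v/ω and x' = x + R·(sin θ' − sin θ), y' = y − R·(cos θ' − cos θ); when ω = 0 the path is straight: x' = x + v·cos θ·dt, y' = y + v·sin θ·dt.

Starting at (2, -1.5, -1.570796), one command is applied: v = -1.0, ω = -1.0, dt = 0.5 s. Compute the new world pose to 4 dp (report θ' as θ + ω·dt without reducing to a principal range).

θ' = -1.5708 + -1.0·0.5 = -2.0708
R = v/ω = -1.0/-1.0 = 1.0000
x' = 2 + 1.0000·(sin -2.0708 − sin -1.5708) = 2.1224
y' = -1.5 − 1.0000·(cos -2.0708 − cos -1.5708) = -1.0206

(2.1224, -1.0206, -2.0708)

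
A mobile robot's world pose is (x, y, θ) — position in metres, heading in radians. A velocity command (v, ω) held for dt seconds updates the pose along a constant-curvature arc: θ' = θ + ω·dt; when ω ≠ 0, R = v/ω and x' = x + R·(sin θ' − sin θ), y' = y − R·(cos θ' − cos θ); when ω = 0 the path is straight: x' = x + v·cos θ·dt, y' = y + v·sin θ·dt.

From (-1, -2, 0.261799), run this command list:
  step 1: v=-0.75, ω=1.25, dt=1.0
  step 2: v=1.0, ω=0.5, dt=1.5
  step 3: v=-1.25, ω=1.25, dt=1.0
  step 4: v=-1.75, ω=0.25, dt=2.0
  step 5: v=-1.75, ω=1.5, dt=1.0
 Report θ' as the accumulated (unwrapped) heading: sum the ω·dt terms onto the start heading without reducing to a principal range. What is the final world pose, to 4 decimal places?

(1.9735, 2.1551, 5.5118)

step 1: θ'=1.5118 (R=-0.6000) → pose (-1.4437, -2.5442, 1.5118)
step 2: θ'=2.2618 (R=2.0000) → pose (-1.8990, -1.1516, 2.2618)
step 3: θ'=3.5118 (R=-1.0000) → pose (-0.7666, -1.4466, 3.5118)
step 4: θ'=4.0118 (R=-7.0000) → pose (2.0520, 0.5665, 4.0118)
step 5: θ'=5.5118 (R=-1.1667) → pose (1.9735, 2.1551, 5.5118)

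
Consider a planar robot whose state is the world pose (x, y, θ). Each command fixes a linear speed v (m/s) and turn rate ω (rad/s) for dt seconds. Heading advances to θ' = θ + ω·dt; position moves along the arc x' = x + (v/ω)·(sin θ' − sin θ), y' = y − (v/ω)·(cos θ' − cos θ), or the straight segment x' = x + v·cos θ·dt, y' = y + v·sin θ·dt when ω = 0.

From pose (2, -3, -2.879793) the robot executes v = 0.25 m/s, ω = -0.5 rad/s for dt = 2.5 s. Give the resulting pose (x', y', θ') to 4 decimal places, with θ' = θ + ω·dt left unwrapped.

(1.4531, -2.7921, -4.1298)

θ' = -2.8798 + -0.5·2.5 = -4.1298
R = v/ω = 0.25/-0.5 = -0.5000
x' = 2 + -0.5000·(sin -4.1298 − sin -2.8798) = 1.4531
y' = -3 − -0.5000·(cos -4.1298 − cos -2.8798) = -2.7921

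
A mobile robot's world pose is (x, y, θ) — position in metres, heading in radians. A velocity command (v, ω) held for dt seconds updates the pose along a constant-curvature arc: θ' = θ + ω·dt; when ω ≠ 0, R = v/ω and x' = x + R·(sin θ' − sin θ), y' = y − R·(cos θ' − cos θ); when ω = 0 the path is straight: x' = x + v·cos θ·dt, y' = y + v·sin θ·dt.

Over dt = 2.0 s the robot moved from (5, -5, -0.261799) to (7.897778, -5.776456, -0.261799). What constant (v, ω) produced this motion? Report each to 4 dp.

Δθ = -0.261799 − -0.261799 = 0.000000
ω = Δθ/dt = 0.000000/2.0 = 0.0000
ω = 0 → v = (Δx·cos θ + Δy·sin θ)/dt = 1.5000

v = 1.5000, ω = 0.0000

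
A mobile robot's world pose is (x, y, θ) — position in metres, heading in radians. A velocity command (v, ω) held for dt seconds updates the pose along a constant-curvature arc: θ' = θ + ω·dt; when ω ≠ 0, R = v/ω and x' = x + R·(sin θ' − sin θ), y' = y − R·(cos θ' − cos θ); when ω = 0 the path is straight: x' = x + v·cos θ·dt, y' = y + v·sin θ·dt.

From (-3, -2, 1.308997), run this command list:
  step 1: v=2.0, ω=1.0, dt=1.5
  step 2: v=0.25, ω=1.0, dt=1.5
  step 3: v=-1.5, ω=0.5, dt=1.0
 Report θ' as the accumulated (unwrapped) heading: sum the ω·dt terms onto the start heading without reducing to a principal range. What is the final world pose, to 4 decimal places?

step 1: θ'=2.8090 (R=2.0000) → pose (-4.2789, 0.4080, 2.8090)
step 2: θ'=4.3090 (R=0.2500) → pose (-4.5904, 0.2699, 4.3090)
step 3: θ'=4.8090 (R=-3.0000) → pose (-4.3636, 1.7369, 4.8090)

(-4.3636, 1.7369, 4.8090)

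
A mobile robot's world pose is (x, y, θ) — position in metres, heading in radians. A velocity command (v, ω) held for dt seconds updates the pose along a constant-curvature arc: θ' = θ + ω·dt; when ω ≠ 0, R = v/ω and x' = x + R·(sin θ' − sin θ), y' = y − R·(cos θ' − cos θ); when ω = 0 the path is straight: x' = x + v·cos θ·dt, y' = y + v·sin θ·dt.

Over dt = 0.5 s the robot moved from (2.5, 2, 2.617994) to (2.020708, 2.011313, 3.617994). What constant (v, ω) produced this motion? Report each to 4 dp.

Δθ = 3.617994 − 2.617994 = 1.000000
ω = Δθ/dt = 1.000000/0.5 = 2.0000
R = Δx/(sin θ' − sin θ) = 0.5000
v = R·ω = 0.5000·2.0000 = 1.0000

v = 1.0000, ω = 2.0000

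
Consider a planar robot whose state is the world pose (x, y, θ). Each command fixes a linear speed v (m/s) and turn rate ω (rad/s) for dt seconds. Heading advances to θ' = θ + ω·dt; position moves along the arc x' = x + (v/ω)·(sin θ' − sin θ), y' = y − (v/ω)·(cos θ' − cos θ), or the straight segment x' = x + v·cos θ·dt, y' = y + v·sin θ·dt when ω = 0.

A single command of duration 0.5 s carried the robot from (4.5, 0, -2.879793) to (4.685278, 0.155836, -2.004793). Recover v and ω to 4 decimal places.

Δθ = -2.004793 − -2.879793 = 0.875000
ω = Δθ/dt = 0.875000/0.5 = 1.7500
R = Δx/(sin θ' − sin θ) = -0.2857
v = R·ω = -0.2857·1.7500 = -0.5000

v = -0.5000, ω = 1.7500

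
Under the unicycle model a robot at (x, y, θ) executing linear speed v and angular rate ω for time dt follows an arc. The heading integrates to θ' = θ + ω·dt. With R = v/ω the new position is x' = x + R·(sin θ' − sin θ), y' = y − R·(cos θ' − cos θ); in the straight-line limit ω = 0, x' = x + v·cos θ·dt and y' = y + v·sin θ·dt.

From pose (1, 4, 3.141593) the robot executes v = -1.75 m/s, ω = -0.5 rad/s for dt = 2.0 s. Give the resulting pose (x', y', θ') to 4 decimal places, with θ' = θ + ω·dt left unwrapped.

θ' = 3.1416 + -0.5·2.0 = 2.1416
R = v/ω = -1.75/-0.5 = 3.5000
x' = 1 + 3.5000·(sin 2.1416 − sin 3.1416) = 3.9451
y' = 4 − 3.5000·(cos 2.1416 − cos 3.1416) = 2.3911

(3.9451, 2.3911, 2.1416)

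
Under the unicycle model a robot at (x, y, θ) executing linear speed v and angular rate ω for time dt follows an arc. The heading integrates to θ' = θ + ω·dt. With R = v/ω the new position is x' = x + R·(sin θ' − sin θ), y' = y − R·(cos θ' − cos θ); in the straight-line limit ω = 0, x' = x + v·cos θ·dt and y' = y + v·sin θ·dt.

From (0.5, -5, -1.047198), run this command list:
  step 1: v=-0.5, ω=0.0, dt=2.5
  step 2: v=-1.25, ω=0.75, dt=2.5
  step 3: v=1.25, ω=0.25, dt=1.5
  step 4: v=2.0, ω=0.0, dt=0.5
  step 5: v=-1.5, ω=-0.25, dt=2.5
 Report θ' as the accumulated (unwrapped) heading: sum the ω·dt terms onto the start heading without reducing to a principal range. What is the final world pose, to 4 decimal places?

(-3.7742, -3.9740, 0.5778)

step 1: θ'=-1.0472 (straight) → pose (-0.1250, -3.9175, -1.0472)
step 2: θ'=0.8278 (R=-1.6667) → pose (-2.7958, -3.6233, 0.8278)
step 3: θ'=1.2028 (R=5.0000) → pose (-1.8128, -2.0396, 1.2028)
step 4: θ'=1.2028 (straight) → pose (-1.4530, -1.1065, 1.2028)
step 5: θ'=0.5778 (R=6.0000) → pose (-3.7742, -3.9740, 0.5778)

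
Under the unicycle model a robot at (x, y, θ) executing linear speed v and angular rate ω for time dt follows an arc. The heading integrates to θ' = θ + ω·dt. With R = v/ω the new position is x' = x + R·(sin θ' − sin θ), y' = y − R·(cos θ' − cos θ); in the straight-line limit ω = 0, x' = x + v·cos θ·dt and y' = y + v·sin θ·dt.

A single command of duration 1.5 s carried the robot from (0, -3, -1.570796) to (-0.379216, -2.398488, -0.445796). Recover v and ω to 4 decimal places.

v = -0.5000, ω = 0.7500

Δθ = -0.445796 − -1.570796 = 1.125000
ω = Δθ/dt = 1.125000/1.5 = 0.7500
R = −Δy/(cos θ' − cos θ) = -0.6667
v = R·ω = -0.6667·0.7500 = -0.5000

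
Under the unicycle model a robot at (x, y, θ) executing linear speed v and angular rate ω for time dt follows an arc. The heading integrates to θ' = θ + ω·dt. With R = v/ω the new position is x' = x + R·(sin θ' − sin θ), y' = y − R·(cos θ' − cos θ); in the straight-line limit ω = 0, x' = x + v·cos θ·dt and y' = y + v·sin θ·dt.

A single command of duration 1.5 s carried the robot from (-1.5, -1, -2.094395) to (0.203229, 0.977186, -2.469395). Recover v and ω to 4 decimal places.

Δθ = -2.469395 − -2.094395 = -0.375000
ω = Δθ/dt = -0.375000/1.5 = -0.2500
R = −Δy/(cos θ' − cos θ) = 7.0000
v = R·ω = 7.0000·-0.2500 = -1.7500

v = -1.7500, ω = -0.2500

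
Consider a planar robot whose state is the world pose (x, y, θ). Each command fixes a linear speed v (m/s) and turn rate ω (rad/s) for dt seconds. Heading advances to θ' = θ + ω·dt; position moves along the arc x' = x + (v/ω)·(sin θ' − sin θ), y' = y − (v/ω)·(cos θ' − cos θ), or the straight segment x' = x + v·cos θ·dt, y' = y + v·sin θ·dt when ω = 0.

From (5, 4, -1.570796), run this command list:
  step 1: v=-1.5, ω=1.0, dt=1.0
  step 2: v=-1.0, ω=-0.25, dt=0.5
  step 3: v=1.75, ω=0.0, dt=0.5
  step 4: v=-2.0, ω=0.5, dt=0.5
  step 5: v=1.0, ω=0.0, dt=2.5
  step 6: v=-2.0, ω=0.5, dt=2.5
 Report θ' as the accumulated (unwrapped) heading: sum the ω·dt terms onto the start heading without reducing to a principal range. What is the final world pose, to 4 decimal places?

step 1: θ'=-0.5708 (R=-1.5000) → pose (4.3105, 5.2622, -0.5708)
step 2: θ'=-0.6958 (R=4.0000) → pose (3.9077, 5.5579, -0.6958)
step 3: θ'=-0.6958 (straight) → pose (4.5793, 4.9970, -0.6958)
step 4: θ'=-0.4458 (R=-4.0000) → pose (3.7400, 5.5359, -0.4458)
step 5: θ'=-0.4458 (straight) → pose (5.9957, 4.4580, -0.4458)
step 6: θ'=0.8042 (R=-4.0000) → pose (1.3898, 3.6237, 0.8042)

(1.3898, 3.6237, 0.8042)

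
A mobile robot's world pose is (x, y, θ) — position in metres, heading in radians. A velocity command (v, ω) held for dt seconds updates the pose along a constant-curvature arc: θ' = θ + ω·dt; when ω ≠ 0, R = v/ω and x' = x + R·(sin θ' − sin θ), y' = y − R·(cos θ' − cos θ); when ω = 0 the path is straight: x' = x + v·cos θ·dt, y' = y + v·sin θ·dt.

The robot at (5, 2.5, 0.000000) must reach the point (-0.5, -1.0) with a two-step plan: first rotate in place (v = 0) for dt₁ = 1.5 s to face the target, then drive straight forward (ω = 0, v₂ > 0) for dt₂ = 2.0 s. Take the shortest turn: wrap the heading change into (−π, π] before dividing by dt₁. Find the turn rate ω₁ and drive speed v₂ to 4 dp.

ω₁ = -1.7166, v₂ = 3.2596

heading to target = atan2(-1−2.5, -0.5−5) = -2.5749
Δθ = wrap(-2.5749 − 0.0000) = -2.5749; ω₁ = Δθ/dt₁ = -1.7166
distance = √((-0.5−5)² + (-1−2.5)²) = 6.5192; v₂ = distance/dt₂ = 3.2596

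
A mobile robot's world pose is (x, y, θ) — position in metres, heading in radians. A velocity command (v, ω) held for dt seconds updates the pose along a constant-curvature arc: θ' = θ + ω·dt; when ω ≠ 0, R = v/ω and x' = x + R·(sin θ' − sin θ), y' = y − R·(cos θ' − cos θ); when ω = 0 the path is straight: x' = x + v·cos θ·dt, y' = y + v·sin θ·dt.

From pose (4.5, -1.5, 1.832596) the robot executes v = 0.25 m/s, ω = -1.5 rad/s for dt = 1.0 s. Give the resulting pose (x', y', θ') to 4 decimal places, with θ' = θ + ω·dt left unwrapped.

(4.6066, -1.2993, 0.3326)

θ' = 1.8326 + -1.5·1.0 = 0.3326
R = v/ω = 0.25/-1.5 = -0.1667
x' = 4.5 + -0.1667·(sin 0.3326 − sin 1.8326) = 4.6066
y' = -1.5 − -0.1667·(cos 0.3326 − cos 1.8326) = -1.2993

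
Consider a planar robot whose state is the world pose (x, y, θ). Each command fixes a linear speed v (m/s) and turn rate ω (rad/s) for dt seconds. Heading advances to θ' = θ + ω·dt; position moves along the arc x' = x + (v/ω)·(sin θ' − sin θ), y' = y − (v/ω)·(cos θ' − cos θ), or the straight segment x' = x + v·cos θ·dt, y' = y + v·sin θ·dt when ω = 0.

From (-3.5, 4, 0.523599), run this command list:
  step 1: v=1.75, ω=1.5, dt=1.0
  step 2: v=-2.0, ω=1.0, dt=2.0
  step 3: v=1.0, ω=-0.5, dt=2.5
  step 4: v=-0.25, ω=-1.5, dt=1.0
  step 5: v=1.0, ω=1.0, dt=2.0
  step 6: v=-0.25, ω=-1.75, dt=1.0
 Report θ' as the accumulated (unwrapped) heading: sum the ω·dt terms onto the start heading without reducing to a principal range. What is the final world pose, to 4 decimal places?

step 1: θ'=2.0236 (R=1.1667) → pose (-3.0342, 5.5208, 2.0236)
step 2: θ'=4.0236 (R=-2.0000) → pose (0.3082, 5.1245, 4.0236)
step 3: θ'=2.7736 (R=-2.0000) → pose (-1.9553, 4.5296, 2.7736)
step 4: θ'=1.2736 (R=0.1667) → pose (-1.8559, 4.3253, 1.2736)
step 5: θ'=3.2736 (R=1.0000) → pose (-2.9437, 5.6095, 3.2736)
step 6: θ'=1.5236 (R=0.1429) → pose (-2.7822, 5.4611, 1.5236)

(-2.7822, 5.4611, 1.5236)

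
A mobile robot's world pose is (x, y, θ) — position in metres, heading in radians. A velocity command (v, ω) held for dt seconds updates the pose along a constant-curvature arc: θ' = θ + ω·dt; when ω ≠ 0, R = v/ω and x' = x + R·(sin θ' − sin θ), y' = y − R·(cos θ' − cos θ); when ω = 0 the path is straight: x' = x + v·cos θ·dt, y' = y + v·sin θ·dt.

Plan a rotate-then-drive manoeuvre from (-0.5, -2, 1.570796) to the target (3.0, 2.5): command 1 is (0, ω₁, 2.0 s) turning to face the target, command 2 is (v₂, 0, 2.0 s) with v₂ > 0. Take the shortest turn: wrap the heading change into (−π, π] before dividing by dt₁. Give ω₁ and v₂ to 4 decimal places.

ω₁ = -0.3305, v₂ = 2.8504

heading to target = atan2(2.5−-2, 3−-0.5) = 0.9098
Δθ = wrap(0.9098 − 1.5708) = -0.6610; ω₁ = Δθ/dt₁ = -0.3305
distance = √((3−-0.5)² + (2.5−-2)²) = 5.7009; v₂ = distance/dt₂ = 2.8504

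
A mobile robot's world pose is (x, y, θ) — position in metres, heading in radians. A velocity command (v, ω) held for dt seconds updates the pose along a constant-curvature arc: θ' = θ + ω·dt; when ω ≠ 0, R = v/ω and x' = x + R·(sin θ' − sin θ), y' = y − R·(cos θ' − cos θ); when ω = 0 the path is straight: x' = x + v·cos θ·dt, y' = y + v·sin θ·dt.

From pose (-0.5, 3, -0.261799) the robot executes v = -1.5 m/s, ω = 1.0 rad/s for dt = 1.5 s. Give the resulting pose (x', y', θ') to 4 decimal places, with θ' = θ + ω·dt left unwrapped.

θ' = -0.2618 + 1.0·1.5 = 1.2382
R = v/ω = -1.5/1.0 = -1.5000
x' = -0.5 + -1.5000·(sin 1.2382 − sin -0.2618) = -2.3060
y' = 3 − -1.5000·(cos 1.2382 − cos -0.2618) = 2.0409

(-2.3060, 2.0409, 1.2382)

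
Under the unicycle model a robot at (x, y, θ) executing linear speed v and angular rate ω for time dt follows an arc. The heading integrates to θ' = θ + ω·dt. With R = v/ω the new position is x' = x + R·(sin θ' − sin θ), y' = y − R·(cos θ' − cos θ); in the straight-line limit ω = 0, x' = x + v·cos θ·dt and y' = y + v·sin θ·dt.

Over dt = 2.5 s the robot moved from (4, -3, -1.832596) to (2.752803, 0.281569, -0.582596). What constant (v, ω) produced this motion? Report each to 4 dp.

Δθ = -0.582596 − -1.832596 = 1.250000
ω = Δθ/dt = 1.250000/2.5 = 0.5000
R = −Δy/(cos θ' − cos θ) = -3.0000
v = R·ω = -3.0000·0.5000 = -1.5000

v = -1.5000, ω = 0.5000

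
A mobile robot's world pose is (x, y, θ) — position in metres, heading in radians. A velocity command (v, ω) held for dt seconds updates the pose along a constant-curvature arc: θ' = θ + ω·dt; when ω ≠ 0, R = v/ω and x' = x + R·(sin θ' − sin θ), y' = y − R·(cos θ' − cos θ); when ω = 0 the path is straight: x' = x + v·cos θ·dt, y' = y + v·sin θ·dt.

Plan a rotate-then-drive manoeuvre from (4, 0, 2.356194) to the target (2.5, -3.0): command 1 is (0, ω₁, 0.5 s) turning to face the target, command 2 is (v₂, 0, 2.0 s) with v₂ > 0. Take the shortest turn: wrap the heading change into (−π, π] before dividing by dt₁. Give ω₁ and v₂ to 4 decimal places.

heading to target = atan2(-3−0, 2.5−4) = -2.0344
Δθ = wrap(-2.0344 − 2.3562) = 1.8925; ω₁ = Δθ/dt₁ = 3.7851
distance = √((2.5−4)² + (-3−0)²) = 3.3541; v₂ = distance/dt₂ = 1.6771

ω₁ = 3.7851, v₂ = 1.6771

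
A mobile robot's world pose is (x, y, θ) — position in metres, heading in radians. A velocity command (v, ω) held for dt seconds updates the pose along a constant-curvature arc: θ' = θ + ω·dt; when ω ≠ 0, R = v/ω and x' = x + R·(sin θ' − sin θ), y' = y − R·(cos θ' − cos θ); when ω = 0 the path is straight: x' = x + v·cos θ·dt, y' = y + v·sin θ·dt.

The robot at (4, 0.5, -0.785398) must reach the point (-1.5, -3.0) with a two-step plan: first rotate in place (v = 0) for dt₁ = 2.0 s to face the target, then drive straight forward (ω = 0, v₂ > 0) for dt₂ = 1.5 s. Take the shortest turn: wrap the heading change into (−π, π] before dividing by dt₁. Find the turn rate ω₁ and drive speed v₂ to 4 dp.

ω₁ = -0.8947, v₂ = 4.3461

heading to target = atan2(-3−0.5, -1.5−4) = -2.5749
Δθ = wrap(-2.5749 − -0.7854) = -1.7895; ω₁ = Δθ/dt₁ = -0.8947
distance = √((-1.5−4)² + (-3−0.5)²) = 6.5192; v₂ = distance/dt₂ = 4.3461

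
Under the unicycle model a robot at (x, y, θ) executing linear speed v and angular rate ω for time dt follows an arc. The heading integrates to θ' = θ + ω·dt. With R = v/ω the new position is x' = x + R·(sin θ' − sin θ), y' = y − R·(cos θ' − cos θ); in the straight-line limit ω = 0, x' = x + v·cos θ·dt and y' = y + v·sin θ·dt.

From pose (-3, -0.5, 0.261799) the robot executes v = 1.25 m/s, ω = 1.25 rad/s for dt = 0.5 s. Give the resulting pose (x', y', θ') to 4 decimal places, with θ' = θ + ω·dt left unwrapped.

(-2.4838, -0.1660, 0.8868)

θ' = 0.2618 + 1.25·0.5 = 0.8868
R = v/ω = 1.25/1.25 = 1.0000
x' = -3 + 1.0000·(sin 0.8868 − sin 0.2618) = -2.4838
y' = -0.5 − 1.0000·(cos 0.8868 − cos 0.2618) = -0.1660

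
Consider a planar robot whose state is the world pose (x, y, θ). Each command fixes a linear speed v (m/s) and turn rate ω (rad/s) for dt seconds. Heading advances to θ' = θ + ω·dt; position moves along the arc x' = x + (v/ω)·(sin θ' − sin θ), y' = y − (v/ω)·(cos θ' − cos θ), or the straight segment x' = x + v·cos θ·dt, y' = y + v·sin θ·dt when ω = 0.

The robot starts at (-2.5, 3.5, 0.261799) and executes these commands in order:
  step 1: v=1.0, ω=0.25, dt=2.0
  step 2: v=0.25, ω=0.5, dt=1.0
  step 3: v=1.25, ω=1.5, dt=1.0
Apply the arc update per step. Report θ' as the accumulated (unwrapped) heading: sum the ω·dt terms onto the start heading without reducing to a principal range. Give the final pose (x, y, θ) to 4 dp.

step 1: θ'=0.7618 (R=4.0000) → pose (-0.7744, 4.4693, 0.7618)
step 2: θ'=1.2618 (R=0.5000) → pose (-0.6432, 4.6791, 1.2618)
step 3: θ'=2.7618 (R=0.8333) → pose (-1.1281, 5.7064, 2.7618)

(-1.1281, 5.7064, 2.7618)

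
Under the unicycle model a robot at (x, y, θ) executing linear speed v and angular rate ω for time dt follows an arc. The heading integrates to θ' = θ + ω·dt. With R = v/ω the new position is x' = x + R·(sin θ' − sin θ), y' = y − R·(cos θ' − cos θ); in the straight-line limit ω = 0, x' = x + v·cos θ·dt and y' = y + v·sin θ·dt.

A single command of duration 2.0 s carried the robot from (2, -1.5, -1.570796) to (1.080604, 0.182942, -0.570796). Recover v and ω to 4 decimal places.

Δθ = -0.570796 − -1.570796 = 1.000000
ω = Δθ/dt = 1.000000/2.0 = 0.5000
R = −Δy/(cos θ' − cos θ) = -2.0000
v = R·ω = -2.0000·0.5000 = -1.0000

v = -1.0000, ω = 0.5000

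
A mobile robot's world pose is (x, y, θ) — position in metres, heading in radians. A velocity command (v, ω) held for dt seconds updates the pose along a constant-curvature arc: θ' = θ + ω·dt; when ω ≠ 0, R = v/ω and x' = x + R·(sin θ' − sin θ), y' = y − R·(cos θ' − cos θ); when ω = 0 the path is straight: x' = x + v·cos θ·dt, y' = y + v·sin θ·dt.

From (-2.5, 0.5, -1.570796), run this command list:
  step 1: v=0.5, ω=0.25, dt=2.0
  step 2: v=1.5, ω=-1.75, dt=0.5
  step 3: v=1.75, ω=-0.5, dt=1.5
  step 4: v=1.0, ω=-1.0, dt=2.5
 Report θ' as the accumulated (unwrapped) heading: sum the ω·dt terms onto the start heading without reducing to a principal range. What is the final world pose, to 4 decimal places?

(-5.2741, -1.6927, -5.1958)

step 1: θ'=-1.0708 (R=2.0000) → pose (-2.2552, -0.4589, -1.0708)
step 2: θ'=-1.9458 (R=-0.8571) → pose (-2.2098, -1.1837, -1.9458)
step 3: θ'=-2.6958 (R=-3.5000) → pose (-3.9575, -3.0597, -2.6958)
step 4: θ'=-5.1958 (R=-1.0000) → pose (-5.2741, -1.6927, -5.1958)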